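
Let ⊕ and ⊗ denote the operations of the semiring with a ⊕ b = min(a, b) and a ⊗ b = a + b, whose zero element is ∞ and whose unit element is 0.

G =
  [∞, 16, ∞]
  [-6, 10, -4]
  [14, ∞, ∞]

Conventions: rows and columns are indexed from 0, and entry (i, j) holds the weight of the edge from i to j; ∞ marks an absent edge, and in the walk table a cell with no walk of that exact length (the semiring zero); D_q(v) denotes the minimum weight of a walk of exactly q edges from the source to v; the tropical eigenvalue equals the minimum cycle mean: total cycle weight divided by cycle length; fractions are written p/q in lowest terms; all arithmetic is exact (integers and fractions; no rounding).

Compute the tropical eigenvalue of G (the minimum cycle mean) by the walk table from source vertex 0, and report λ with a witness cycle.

q=0: [0, ∞, ∞]
q=1: [∞, 16, ∞]
q=2: [10, 26, 12]
q=3: [20, 26, 22]
Optimal cycle mean attained by: cycle 0->1->0, total 16 + (-6), length 2.
Answer: λ = 5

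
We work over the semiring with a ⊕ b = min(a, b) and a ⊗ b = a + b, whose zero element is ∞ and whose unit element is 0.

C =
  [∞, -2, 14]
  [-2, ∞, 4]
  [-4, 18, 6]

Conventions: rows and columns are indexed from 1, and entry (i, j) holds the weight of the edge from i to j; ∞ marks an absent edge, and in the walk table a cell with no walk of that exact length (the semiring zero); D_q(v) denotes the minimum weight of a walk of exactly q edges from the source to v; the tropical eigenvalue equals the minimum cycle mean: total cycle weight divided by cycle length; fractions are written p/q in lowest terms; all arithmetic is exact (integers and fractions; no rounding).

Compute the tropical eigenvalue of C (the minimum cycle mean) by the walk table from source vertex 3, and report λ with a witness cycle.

q=0: [∞, ∞, 0]
q=1: [-4, 18, 6]
q=2: [2, -6, 10]
q=3: [-8, 0, -2]
Optimal cycle mean attained by: cycle 1->2->1, total (-2) + (-2), length 2.
Answer: λ = -2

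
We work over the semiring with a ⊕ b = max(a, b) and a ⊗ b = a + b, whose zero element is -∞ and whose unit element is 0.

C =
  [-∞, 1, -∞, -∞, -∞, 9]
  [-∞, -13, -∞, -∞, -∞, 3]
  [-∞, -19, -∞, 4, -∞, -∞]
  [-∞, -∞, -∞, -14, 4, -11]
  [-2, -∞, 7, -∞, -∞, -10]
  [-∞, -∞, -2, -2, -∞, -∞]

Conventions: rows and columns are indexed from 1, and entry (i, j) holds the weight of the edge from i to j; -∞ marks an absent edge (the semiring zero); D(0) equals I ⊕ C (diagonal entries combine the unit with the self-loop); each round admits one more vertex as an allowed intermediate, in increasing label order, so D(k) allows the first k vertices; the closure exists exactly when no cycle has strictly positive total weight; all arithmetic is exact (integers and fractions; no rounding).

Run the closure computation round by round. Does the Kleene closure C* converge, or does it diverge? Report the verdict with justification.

D(0):
  [0, 1, -∞, -∞, -∞, 9]
  [-∞, 0, -∞, -∞, -∞, 3]
  [-∞, -19, 0, 4, -∞, -∞]
  [-∞, -∞, -∞, 0, 4, -11]
  [-2, -∞, 7, -∞, 0, -10]
  [-∞, -∞, -2, -2, -∞, 0]
D(1):
  [0, 1, -∞, -∞, -∞, 9]
  [-∞, 0, -∞, -∞, -∞, 3]
  [-∞, -19, 0, 4, -∞, -∞]
  [-∞, -∞, -∞, 0, 4, -11]
  [-2, -1, 7, -∞, 0, 7]
  [-∞, -∞, -2, -2, -∞, 0]
D(2):
  [0, 1, -∞, -∞, -∞, 9]
  [-∞, 0, -∞, -∞, -∞, 3]
  [-∞, -19, 0, 4, -∞, -16]
  [-∞, -∞, -∞, 0, 4, -11]
  [-2, -1, 7, -∞, 0, 7]
  [-∞, -∞, -2, -2, -∞, 0]
D(3):
  [0, 1, -∞, -∞, -∞, 9]
  [-∞, 0, -∞, -∞, -∞, 3]
  [-∞, -19, 0, 4, -∞, -16]
  [-∞, -∞, -∞, 0, 4, -11]
  [-2, -1, 7, 11, 0, 7]
  [-∞, -21, -2, 2, -∞, 0]
Detection: at round 4, diagonal entry (5, 5) turns strictly positive.
Key observation: the cycle 5->3->4->5 has total weight 7 + 4 + 4, which is strictly positive.
Answer: DIVERGES — positive cycle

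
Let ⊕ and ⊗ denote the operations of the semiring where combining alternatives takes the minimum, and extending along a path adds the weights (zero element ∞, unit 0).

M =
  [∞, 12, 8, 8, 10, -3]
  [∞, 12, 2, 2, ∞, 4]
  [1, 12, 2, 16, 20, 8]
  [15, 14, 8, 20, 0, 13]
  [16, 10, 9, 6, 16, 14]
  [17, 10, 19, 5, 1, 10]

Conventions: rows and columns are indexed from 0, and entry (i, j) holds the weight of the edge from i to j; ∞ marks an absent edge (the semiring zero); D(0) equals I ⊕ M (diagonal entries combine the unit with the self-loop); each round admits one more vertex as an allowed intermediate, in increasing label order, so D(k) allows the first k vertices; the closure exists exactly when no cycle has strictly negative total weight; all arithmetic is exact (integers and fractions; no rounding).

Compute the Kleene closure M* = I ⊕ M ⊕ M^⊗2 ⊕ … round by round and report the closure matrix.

D(0):
  [0, 12, 8, 8, 10, -3]
  [∞, 0, 2, 2, ∞, 4]
  [1, 12, 0, 16, 20, 8]
  [15, 14, 8, 0, 0, 13]
  [16, 10, 9, 6, 0, 14]
  [17, 10, 19, 5, 1, 0]
D(1):
  [0, 12, 8, 8, 10, -3]
  [∞, 0, 2, 2, ∞, 4]
  [1, 12, 0, 9, 11, -2]
  [15, 14, 8, 0, 0, 12]
  [16, 10, 9, 6, 0, 13]
  [17, 10, 19, 5, 1, 0]
D(2):
  [0, 12, 8, 8, 10, -3]
  [∞, 0, 2, 2, ∞, 4]
  [1, 12, 0, 9, 11, -2]
  [15, 14, 8, 0, 0, 12]
  [16, 10, 9, 6, 0, 13]
  [17, 10, 12, 5, 1, 0]
D(3):
  [0, 12, 8, 8, 10, -3]
  [3, 0, 2, 2, 13, 0]
  [1, 12, 0, 9, 11, -2]
  [9, 14, 8, 0, 0, 6]
  [10, 10, 9, 6, 0, 7]
  [13, 10, 12, 5, 1, 0]
D(4):
  [0, 12, 8, 8, 8, -3]
  [3, 0, 2, 2, 2, 0]
  [1, 12, 0, 9, 9, -2]
  [9, 14, 8, 0, 0, 6]
  [10, 10, 9, 6, 0, 7]
  [13, 10, 12, 5, 1, 0]
D(5):
  [0, 12, 8, 8, 8, -3]
  [3, 0, 2, 2, 2, 0]
  [1, 12, 0, 9, 9, -2]
  [9, 10, 8, 0, 0, 6]
  [10, 10, 9, 6, 0, 7]
  [11, 10, 10, 5, 1, 0]
D(6):
  [0, 7, 7, 2, -2, -3]
  [3, 0, 2, 2, 1, 0]
  [1, 8, 0, 3, -1, -2]
  [9, 10, 8, 0, 0, 6]
  [10, 10, 9, 6, 0, 7]
  [11, 10, 10, 5, 1, 0]
Answer: M* = [[0, 7, 7, 2, -2, -3], [3, 0, 2, 2, 1, 0], [1, 8, 0, 3, -1, -2], [9, 10, 8, 0, 0, 6], [10, 10, 9, 6, 0, 7], [11, 10, 10, 5, 1, 0]]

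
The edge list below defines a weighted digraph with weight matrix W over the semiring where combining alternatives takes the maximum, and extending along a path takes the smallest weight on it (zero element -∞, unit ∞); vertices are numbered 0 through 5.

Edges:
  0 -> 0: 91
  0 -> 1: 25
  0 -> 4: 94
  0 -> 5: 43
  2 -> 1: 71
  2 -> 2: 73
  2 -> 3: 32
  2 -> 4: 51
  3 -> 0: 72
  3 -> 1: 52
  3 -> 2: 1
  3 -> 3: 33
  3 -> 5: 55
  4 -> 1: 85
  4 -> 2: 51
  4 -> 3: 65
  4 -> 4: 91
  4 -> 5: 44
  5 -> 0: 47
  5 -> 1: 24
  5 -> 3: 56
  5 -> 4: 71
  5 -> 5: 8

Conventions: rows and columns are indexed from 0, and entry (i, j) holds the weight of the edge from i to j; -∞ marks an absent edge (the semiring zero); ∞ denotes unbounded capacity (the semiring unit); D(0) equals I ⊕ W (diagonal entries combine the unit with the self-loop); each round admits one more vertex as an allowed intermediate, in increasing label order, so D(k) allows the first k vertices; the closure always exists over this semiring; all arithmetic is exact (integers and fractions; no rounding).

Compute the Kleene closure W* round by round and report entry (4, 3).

D(0):
  [∞, 25, -∞, -∞, 94, 43]
  [-∞, ∞, -∞, -∞, -∞, -∞]
  [-∞, 71, ∞, 32, 51, -∞]
  [72, 52, 1, ∞, -∞, 55]
  [-∞, 85, 51, 65, ∞, 44]
  [47, 24, -∞, 56, 71, ∞]
D(1):
  [∞, 25, -∞, -∞, 94, 43]
  [-∞, ∞, -∞, -∞, -∞, -∞]
  [-∞, 71, ∞, 32, 51, -∞]
  [72, 52, 1, ∞, 72, 55]
  [-∞, 85, 51, 65, ∞, 44]
  [47, 25, -∞, 56, 71, ∞]
D(2):
  [∞, 25, -∞, -∞, 94, 43]
  [-∞, ∞, -∞, -∞, -∞, -∞]
  [-∞, 71, ∞, 32, 51, -∞]
  [72, 52, 1, ∞, 72, 55]
  [-∞, 85, 51, 65, ∞, 44]
  [47, 25, -∞, 56, 71, ∞]
D(3):
  [∞, 25, -∞, -∞, 94, 43]
  [-∞, ∞, -∞, -∞, -∞, -∞]
  [-∞, 71, ∞, 32, 51, -∞]
  [72, 52, 1, ∞, 72, 55]
  [-∞, 85, 51, 65, ∞, 44]
  [47, 25, -∞, 56, 71, ∞]
D(4):
  [∞, 25, -∞, -∞, 94, 43]
  [-∞, ∞, -∞, -∞, -∞, -∞]
  [32, 71, ∞, 32, 51, 32]
  [72, 52, 1, ∞, 72, 55]
  [65, 85, 51, 65, ∞, 55]
  [56, 52, 1, 56, 71, ∞]
D(5):
  [∞, 85, 51, 65, 94, 55]
  [-∞, ∞, -∞, -∞, -∞, -∞]
  [51, 71, ∞, 51, 51, 51]
  [72, 72, 51, ∞, 72, 55]
  [65, 85, 51, 65, ∞, 55]
  [65, 71, 51, 65, 71, ∞]
D(6):
  [∞, 85, 51, 65, 94, 55]
  [-∞, ∞, -∞, -∞, -∞, -∞]
  [51, 71, ∞, 51, 51, 51]
  [72, 72, 51, ∞, 72, 55]
  [65, 85, 51, 65, ∞, 55]
  [65, 71, 51, 65, 71, ∞]
Answer: W*[4][3] = 65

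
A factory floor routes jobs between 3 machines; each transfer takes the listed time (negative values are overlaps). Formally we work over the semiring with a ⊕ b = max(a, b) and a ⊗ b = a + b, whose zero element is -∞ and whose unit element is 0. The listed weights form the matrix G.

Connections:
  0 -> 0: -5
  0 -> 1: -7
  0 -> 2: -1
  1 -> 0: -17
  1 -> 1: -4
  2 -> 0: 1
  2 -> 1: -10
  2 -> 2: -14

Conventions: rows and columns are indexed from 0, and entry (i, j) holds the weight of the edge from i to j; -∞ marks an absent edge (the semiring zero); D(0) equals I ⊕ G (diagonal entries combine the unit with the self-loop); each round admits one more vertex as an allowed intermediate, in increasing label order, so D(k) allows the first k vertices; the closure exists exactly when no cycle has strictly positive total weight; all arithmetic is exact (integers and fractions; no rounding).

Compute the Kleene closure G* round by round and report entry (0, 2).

D(0):
  [0, -7, -1]
  [-17, 0, -∞]
  [1, -10, 0]
D(1):
  [0, -7, -1]
  [-17, 0, -18]
  [1, -6, 0]
D(2):
  [0, -7, -1]
  [-17, 0, -18]
  [1, -6, 0]
D(3):
  [0, -7, -1]
  [-17, 0, -18]
  [1, -6, 0]
Answer: G*[0][2] = -1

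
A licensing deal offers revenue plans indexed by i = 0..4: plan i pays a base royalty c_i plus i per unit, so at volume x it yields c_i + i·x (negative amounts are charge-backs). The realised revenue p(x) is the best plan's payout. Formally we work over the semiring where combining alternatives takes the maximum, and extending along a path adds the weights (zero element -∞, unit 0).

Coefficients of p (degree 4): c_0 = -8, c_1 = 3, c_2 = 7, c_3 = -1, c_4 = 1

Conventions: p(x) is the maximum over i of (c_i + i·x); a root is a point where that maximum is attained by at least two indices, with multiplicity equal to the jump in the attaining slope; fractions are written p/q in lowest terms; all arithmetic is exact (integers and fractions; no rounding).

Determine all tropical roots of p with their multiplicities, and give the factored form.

hull edge (i=0, c=-8) to (i=1, c=3): slope 11, span 1
hull edge (i=1, c=3) to (i=2, c=7): slope 4, span 1
hull edge (i=2, c=7) to (i=4, c=1): slope -3, span 2
Factored form: p(x) = 1 ⊗ (x ⊕ (-11)) ⊗ (x ⊕ (-4)) ⊗ (x ⊕ 3) ⊗ (x ⊕ 3)
Answer: roots = -11 (mult 1), -4 (mult 1), 3 (mult 2)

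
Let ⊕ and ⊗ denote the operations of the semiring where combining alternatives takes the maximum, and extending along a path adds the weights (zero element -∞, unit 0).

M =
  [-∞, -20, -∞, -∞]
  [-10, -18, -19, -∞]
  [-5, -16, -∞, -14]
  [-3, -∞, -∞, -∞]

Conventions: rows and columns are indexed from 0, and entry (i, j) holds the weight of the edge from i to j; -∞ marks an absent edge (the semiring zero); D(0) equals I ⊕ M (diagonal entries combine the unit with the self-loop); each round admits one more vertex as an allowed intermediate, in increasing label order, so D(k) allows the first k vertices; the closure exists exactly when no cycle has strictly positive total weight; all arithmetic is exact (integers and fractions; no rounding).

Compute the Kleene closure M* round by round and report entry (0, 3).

D(0):
  [0, -20, -∞, -∞]
  [-10, 0, -19, -∞]
  [-5, -16, 0, -14]
  [-3, -∞, -∞, 0]
D(1):
  [0, -20, -∞, -∞]
  [-10, 0, -19, -∞]
  [-5, -16, 0, -14]
  [-3, -23, -∞, 0]
D(2):
  [0, -20, -39, -∞]
  [-10, 0, -19, -∞]
  [-5, -16, 0, -14]
  [-3, -23, -42, 0]
D(3):
  [0, -20, -39, -53]
  [-10, 0, -19, -33]
  [-5, -16, 0, -14]
  [-3, -23, -42, 0]
D(4):
  [0, -20, -39, -53]
  [-10, 0, -19, -33]
  [-5, -16, 0, -14]
  [-3, -23, -42, 0]
Answer: M*[0][3] = -53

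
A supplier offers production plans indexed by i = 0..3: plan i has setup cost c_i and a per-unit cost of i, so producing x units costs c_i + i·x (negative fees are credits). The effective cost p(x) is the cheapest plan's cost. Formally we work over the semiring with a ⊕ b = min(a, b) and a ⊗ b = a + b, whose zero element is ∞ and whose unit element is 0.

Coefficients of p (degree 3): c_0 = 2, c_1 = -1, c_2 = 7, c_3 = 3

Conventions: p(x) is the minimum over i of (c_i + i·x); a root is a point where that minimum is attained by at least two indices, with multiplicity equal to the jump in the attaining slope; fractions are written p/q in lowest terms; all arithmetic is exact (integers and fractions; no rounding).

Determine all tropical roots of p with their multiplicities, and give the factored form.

hull edge (i=0, c=2) to (i=1, c=-1): slope -3, span 1
hull edge (i=1, c=-1) to (i=3, c=3): slope 2, span 2
Factored form: p(x) = 3 ⊗ (x ⊕ (-2)) ⊗ (x ⊕ (-2)) ⊗ (x ⊕ 3)
Answer: roots = -2 (mult 2), 3 (mult 1)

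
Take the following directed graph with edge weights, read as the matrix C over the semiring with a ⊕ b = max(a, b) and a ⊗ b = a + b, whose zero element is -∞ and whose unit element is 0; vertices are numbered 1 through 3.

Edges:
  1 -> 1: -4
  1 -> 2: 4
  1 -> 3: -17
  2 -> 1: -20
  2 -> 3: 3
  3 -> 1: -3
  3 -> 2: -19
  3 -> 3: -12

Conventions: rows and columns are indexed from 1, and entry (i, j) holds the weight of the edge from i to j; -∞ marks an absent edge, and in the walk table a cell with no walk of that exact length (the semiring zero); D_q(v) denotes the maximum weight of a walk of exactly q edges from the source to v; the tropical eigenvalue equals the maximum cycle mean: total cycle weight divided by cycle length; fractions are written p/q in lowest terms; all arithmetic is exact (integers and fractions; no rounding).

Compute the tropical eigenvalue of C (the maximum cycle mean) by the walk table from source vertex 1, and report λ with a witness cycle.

q=0: [0, -∞, -∞]
q=1: [-4, 4, -17]
q=2: [-8, 0, 7]
q=3: [4, -4, 3]
Optimal cycle mean attained by: cycle 1->2->3->1, total 4 + 3 + (-3), length 3.
Answer: λ = 4/3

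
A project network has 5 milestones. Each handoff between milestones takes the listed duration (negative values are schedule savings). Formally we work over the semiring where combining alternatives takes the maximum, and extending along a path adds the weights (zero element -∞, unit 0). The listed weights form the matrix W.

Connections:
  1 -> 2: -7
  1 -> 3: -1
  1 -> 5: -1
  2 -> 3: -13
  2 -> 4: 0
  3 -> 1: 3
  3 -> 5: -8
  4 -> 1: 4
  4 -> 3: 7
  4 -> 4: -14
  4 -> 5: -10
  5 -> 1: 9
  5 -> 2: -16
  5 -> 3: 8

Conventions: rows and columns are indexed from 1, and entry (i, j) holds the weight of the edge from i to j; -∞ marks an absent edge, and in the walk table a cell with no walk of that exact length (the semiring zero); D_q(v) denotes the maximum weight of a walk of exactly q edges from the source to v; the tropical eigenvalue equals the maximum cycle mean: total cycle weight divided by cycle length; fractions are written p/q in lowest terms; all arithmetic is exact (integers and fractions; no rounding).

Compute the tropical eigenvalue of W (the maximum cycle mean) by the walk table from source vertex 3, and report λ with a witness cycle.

q=0: [-∞, -∞, 0, -∞, -∞]
q=1: [3, -∞, -∞, -∞, -8]
q=2: [1, -4, 2, -∞, 2]
q=3: [11, -6, 10, -4, 0]
q=4: [13, 4, 10, -6, 10]
q=5: [19, 6, 18, 4, 12]
Optimal cycle mean attained by: cycle 1->5->1, total (-1) + 9, length 2.
Answer: λ = 4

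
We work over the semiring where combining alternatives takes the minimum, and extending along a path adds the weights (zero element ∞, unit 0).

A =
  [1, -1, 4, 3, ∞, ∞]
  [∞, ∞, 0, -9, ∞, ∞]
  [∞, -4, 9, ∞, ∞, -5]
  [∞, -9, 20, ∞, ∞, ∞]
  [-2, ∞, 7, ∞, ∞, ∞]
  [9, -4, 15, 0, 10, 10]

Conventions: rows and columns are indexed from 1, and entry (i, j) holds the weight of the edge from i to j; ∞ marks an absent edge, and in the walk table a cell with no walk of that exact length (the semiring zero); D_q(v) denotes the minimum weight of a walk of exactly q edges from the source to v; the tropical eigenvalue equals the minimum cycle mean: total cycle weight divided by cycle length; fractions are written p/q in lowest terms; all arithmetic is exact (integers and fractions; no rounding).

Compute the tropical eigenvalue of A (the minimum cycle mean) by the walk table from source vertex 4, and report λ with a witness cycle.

q=0: [∞, ∞, ∞, 0, ∞, ∞]
q=1: [∞, -9, 20, ∞, ∞, ∞]
q=2: [∞, 16, -9, -18, ∞, 15]
q=3: [24, -27, 0, 7, 25, -14]
q=4: [-5, -18, -27, -36, -4, -5]
q=5: [-6, -45, -18, -27, 5, -32]
q=6: [-23, -36, -45, -54, -22, -23]
Optimal cycle mean attained by: cycle 2->4->2, total (-9) + (-9), length 2.
Answer: λ = -9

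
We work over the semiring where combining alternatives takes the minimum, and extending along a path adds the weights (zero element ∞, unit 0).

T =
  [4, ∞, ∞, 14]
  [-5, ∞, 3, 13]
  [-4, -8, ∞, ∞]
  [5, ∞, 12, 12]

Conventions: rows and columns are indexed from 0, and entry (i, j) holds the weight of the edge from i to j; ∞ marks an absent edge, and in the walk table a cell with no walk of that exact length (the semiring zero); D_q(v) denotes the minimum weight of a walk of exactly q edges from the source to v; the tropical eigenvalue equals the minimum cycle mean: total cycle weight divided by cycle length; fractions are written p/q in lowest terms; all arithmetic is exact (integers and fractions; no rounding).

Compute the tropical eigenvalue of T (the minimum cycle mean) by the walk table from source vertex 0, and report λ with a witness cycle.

q=0: [0, ∞, ∞, ∞]
q=1: [4, ∞, ∞, 14]
q=2: [8, ∞, 26, 18]
q=3: [12, 18, 30, 22]
q=4: [13, 22, 21, 26]
Optimal cycle mean attained by: cycle 1->2->1, total 3 + (-8), length 2.
Answer: λ = -5/2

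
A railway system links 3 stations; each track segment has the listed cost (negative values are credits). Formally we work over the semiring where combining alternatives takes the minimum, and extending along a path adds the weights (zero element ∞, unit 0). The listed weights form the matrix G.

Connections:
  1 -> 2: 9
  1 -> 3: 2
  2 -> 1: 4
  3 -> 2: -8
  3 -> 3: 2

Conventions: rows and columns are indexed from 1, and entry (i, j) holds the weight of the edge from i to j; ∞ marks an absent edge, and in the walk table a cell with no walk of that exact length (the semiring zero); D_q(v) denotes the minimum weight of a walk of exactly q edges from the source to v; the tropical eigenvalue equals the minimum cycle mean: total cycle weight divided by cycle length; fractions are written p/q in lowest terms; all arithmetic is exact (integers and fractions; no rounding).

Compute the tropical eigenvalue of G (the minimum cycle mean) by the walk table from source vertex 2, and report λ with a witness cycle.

q=0: [∞, 0, ∞]
q=1: [4, ∞, ∞]
q=2: [∞, 13, 6]
q=3: [17, -2, 8]
Optimal cycle mean attained by: cycle 1->3->2->1, total 2 + (-8) + 4, length 3.
Answer: λ = -2/3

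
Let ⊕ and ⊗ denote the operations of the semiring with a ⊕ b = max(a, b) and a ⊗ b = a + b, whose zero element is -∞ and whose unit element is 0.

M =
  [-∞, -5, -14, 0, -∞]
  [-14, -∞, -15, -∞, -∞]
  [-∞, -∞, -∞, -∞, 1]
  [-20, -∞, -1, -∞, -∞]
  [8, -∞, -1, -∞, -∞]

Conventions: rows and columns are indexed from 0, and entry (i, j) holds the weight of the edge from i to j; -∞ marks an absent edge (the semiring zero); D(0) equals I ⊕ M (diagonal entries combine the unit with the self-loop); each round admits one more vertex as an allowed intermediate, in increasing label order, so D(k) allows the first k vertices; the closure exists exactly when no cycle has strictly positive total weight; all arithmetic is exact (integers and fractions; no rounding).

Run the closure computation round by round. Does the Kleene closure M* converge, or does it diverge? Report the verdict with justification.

D(0):
  [0, -5, -14, 0, -∞]
  [-14, 0, -15, -∞, -∞]
  [-∞, -∞, 0, -∞, 1]
  [-20, -∞, -1, 0, -∞]
  [8, -∞, -1, -∞, 0]
D(1):
  [0, -5, -14, 0, -∞]
  [-14, 0, -15, -14, -∞]
  [-∞, -∞, 0, -∞, 1]
  [-20, -25, -1, 0, -∞]
  [8, 3, -1, 8, 0]
D(2):
  [0, -5, -14, 0, -∞]
  [-14, 0, -15, -14, -∞]
  [-∞, -∞, 0, -∞, 1]
  [-20, -25, -1, 0, -∞]
  [8, 3, -1, 8, 0]
D(3):
  [0, -5, -14, 0, -13]
  [-14, 0, -15, -14, -14]
  [-∞, -∞, 0, -∞, 1]
  [-20, -25, -1, 0, 0]
  [8, 3, -1, 8, 0]
Detection: at round 4, diagonal entry (4, 4) turns strictly positive.
Key observation: the cycle 4->0->3->2->4 has total weight 8 + 0 + (-1) + 1, which is strictly positive.
Answer: DIVERGES — positive cycle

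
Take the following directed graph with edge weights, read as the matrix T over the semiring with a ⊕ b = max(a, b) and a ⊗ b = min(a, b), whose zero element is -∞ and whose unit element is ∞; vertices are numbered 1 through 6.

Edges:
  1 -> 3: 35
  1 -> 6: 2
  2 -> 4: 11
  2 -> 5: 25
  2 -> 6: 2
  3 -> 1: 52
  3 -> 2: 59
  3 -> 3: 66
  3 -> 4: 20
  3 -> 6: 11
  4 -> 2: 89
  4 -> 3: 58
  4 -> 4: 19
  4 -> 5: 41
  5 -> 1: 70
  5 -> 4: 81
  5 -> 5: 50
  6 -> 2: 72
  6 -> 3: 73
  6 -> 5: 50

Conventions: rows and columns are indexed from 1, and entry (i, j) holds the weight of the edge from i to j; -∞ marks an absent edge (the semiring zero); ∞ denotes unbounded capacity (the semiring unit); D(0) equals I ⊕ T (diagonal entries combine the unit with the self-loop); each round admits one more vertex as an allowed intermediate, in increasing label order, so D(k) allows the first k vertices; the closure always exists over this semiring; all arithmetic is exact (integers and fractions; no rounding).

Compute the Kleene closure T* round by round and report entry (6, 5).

D(0):
  [∞, -∞, 35, -∞, -∞, 2]
  [-∞, ∞, -∞, 11, 25, 2]
  [52, 59, ∞, 20, -∞, 11]
  [-∞, 89, 58, ∞, 41, -∞]
  [70, -∞, -∞, 81, ∞, -∞]
  [-∞, 72, 73, -∞, 50, ∞]
D(1):
  [∞, -∞, 35, -∞, -∞, 2]
  [-∞, ∞, -∞, 11, 25, 2]
  [52, 59, ∞, 20, -∞, 11]
  [-∞, 89, 58, ∞, 41, -∞]
  [70, -∞, 35, 81, ∞, 2]
  [-∞, 72, 73, -∞, 50, ∞]
D(2):
  [∞, -∞, 35, -∞, -∞, 2]
  [-∞, ∞, -∞, 11, 25, 2]
  [52, 59, ∞, 20, 25, 11]
  [-∞, 89, 58, ∞, 41, 2]
  [70, -∞, 35, 81, ∞, 2]
  [-∞, 72, 73, 11, 50, ∞]
D(3):
  [∞, 35, 35, 20, 25, 11]
  [-∞, ∞, -∞, 11, 25, 2]
  [52, 59, ∞, 20, 25, 11]
  [52, 89, 58, ∞, 41, 11]
  [70, 35, 35, 81, ∞, 11]
  [52, 72, 73, 20, 50, ∞]
D(4):
  [∞, 35, 35, 20, 25, 11]
  [11, ∞, 11, 11, 25, 11]
  [52, 59, ∞, 20, 25, 11]
  [52, 89, 58, ∞, 41, 11]
  [70, 81, 58, 81, ∞, 11]
  [52, 72, 73, 20, 50, ∞]
D(5):
  [∞, 35, 35, 25, 25, 11]
  [25, ∞, 25, 25, 25, 11]
  [52, 59, ∞, 25, 25, 11]
  [52, 89, 58, ∞, 41, 11]
  [70, 81, 58, 81, ∞, 11]
  [52, 72, 73, 50, 50, ∞]
D(6):
  [∞, 35, 35, 25, 25, 11]
  [25, ∞, 25, 25, 25, 11]
  [52, 59, ∞, 25, 25, 11]
  [52, 89, 58, ∞, 41, 11]
  [70, 81, 58, 81, ∞, 11]
  [52, 72, 73, 50, 50, ∞]
Answer: T*[6][5] = 50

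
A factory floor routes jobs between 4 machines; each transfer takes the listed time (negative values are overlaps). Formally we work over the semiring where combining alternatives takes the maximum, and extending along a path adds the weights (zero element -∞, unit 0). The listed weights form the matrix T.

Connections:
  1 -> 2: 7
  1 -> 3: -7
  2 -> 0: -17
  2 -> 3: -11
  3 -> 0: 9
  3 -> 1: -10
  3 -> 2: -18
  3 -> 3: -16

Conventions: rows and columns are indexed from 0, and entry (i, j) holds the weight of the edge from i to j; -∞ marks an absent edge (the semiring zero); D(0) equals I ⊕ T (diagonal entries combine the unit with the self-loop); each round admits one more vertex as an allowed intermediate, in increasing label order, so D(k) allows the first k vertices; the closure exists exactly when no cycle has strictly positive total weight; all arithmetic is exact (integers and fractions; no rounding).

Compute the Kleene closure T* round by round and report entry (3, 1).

D(0):
  [0, -∞, -∞, -∞]
  [-∞, 0, 7, -7]
  [-17, -∞, 0, -11]
  [9, -10, -18, 0]
D(1):
  [0, -∞, -∞, -∞]
  [-∞, 0, 7, -7]
  [-17, -∞, 0, -11]
  [9, -10, -18, 0]
D(2):
  [0, -∞, -∞, -∞]
  [-∞, 0, 7, -7]
  [-17, -∞, 0, -11]
  [9, -10, -3, 0]
D(3):
  [0, -∞, -∞, -∞]
  [-10, 0, 7, -4]
  [-17, -∞, 0, -11]
  [9, -10, -3, 0]
D(4):
  [0, -∞, -∞, -∞]
  [5, 0, 7, -4]
  [-2, -21, 0, -11]
  [9, -10, -3, 0]
Answer: T*[3][1] = -10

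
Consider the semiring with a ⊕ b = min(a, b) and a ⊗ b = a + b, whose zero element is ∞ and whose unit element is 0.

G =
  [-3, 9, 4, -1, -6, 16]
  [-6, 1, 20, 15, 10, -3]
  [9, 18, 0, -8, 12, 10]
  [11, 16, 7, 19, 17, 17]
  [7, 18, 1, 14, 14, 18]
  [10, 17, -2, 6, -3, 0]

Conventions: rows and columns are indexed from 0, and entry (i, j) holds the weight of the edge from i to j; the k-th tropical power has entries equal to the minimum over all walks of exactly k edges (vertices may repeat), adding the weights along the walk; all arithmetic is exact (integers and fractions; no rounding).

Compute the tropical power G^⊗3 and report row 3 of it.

G^⊗2:
  [-6, 6, -5, -4, -9, 6]
  [-9, 2, -5, -7, -12, -3]
  [3, 8, -1, -8, 3, 9]
  [8, 17, 7, -1, 5, 13]
  [4, 16, 1, -7, 1, 11]
  [4, 15, -2, -10, -3, 0]
G^⊗3:
  [-9, 3, -8, -13, -12, 3]
  [-12, 0, -11, -13, -15, -3]
  [0, 8, -1, -9, -3, 5]
  [5, 15, 6, -1, 2, 13]
  [1, 9, 0, -7, -2, 10]
  [1, 6, -3, -10, -3, 0]
Answer: row 3 of G^⊗3 = [5, 15, 6, -1, 2, 13]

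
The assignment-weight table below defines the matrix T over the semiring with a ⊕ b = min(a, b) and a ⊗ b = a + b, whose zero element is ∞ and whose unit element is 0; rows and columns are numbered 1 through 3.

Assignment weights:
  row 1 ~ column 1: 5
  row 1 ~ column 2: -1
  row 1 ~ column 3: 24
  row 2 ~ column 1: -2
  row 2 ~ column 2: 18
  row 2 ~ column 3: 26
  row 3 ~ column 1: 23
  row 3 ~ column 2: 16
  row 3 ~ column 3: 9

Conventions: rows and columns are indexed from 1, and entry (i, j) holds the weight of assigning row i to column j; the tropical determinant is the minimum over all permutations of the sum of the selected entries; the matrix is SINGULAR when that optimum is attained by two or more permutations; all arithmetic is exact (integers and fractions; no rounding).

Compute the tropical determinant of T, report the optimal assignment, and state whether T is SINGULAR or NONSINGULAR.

σ = (1, 2, 3): 5 + 18 + 9 = 32
σ = (1, 3, 2): 5 + 26 + 16 = 47
σ = (2, 1, 3): (-1) + (-2) + 9 = 6
σ = (2, 3, 1): (-1) + 26 + 23 = 48
σ = (3, 1, 2): 24 + (-2) + 16 = 38
σ = (3, 2, 1): 24 + 18 + 23 = 65
Optimal value attained by: σ = (2, 1, 3).
Answer: det⊕(T) = 6; verdict: NONSINGULAR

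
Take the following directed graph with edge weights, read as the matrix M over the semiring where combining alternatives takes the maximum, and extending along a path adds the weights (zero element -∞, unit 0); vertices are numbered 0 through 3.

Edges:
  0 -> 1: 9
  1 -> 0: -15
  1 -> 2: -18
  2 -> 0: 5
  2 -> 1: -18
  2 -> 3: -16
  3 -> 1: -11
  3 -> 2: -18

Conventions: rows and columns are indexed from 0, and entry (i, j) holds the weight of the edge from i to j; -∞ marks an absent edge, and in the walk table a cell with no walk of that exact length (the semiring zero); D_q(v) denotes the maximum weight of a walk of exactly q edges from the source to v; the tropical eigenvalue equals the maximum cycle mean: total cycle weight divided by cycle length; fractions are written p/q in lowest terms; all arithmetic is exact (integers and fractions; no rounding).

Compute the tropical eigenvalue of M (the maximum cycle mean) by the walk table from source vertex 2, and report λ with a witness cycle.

q=0: [-∞, -∞, 0, -∞]
q=1: [5, -18, -∞, -16]
q=2: [-33, 14, -34, -∞]
q=3: [-1, -24, -4, -50]
q=4: [1, 8, -42, -20]
Optimal cycle mean attained by: cycle 0->1->2->0, total 9 + (-18) + 5, length 3.
Answer: λ = -4/3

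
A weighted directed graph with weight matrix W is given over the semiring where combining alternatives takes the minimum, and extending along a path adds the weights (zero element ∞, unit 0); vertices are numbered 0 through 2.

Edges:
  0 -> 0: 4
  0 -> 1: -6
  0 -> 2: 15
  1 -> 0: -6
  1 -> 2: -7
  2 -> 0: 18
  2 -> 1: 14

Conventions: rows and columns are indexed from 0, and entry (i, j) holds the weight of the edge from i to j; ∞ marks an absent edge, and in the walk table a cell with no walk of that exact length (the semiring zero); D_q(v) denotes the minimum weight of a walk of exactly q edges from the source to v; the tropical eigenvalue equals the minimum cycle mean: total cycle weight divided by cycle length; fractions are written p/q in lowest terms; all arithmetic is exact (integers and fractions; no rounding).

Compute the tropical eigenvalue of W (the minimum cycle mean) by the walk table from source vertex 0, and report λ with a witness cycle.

q=0: [0, ∞, ∞]
q=1: [4, -6, 15]
q=2: [-12, -2, -13]
q=3: [-8, -18, -9]
Optimal cycle mean attained by: cycle 0->1->0, total (-6) + (-6), length 2.
Answer: λ = -6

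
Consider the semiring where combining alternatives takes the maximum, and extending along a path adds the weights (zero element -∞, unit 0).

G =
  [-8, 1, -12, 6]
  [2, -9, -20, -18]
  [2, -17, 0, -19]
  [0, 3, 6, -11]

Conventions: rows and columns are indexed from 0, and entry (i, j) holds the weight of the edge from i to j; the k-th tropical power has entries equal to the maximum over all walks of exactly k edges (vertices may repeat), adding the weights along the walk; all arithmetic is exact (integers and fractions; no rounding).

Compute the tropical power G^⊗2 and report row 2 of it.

G^⊗2:
  [6, 9, 12, -2]
  [-6, 3, -10, 8]
  [2, 3, 0, 8]
  [8, 1, 6, 6]
Answer: row 2 of G^⊗2 = [2, 3, 0, 8]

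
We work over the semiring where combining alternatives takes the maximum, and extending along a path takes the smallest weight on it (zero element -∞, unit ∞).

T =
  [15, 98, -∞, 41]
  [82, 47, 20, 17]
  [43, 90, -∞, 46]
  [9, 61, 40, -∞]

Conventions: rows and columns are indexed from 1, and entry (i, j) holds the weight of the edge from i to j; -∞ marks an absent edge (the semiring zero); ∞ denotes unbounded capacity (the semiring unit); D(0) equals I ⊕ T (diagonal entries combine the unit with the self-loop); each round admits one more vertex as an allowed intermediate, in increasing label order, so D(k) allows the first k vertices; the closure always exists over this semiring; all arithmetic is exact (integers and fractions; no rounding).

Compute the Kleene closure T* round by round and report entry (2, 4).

D(0):
  [∞, 98, -∞, 41]
  [82, ∞, 20, 17]
  [43, 90, ∞, 46]
  [9, 61, 40, ∞]
D(1):
  [∞, 98, -∞, 41]
  [82, ∞, 20, 41]
  [43, 90, ∞, 46]
  [9, 61, 40, ∞]
D(2):
  [∞, 98, 20, 41]
  [82, ∞, 20, 41]
  [82, 90, ∞, 46]
  [61, 61, 40, ∞]
D(3):
  [∞, 98, 20, 41]
  [82, ∞, 20, 41]
  [82, 90, ∞, 46]
  [61, 61, 40, ∞]
D(4):
  [∞, 98, 40, 41]
  [82, ∞, 40, 41]
  [82, 90, ∞, 46]
  [61, 61, 40, ∞]
Answer: T*[2][4] = 41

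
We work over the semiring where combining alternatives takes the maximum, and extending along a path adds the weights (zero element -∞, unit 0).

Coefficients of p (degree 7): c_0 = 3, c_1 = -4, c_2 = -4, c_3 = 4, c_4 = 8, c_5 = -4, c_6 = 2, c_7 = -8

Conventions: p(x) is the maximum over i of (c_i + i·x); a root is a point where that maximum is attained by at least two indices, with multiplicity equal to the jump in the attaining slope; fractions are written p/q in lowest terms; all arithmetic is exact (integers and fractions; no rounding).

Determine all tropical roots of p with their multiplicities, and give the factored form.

hull edge (i=0, c=3) to (i=4, c=8): slope 5/4, span 4
hull edge (i=4, c=8) to (i=6, c=2): slope -3, span 2
hull edge (i=6, c=2) to (i=7, c=-8): slope -10, span 1
Factored form: p(x) = -8 ⊗ (x ⊕ (-5/4)) ⊗ (x ⊕ (-5/4)) ⊗ (x ⊕ (-5/4)) ⊗ (x ⊕ (-5/4)) ⊗ (x ⊕ 3) ⊗ (x ⊕ 3) ⊗ (x ⊕ 10)
Answer: roots = -5/4 (mult 4), 3 (mult 2), 10 (mult 1)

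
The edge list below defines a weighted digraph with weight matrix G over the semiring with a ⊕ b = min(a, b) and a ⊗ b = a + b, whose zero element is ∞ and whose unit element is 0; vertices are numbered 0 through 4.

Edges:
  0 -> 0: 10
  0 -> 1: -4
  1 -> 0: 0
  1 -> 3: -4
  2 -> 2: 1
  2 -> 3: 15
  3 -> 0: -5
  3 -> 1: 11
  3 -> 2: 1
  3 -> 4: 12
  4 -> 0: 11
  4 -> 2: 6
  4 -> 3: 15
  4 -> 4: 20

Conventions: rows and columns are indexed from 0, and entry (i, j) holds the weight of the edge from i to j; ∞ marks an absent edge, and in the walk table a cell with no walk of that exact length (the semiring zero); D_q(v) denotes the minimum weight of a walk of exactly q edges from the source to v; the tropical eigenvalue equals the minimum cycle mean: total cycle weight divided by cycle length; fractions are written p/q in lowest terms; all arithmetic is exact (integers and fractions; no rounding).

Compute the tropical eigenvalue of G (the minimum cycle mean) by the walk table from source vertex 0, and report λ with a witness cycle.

q=0: [0, ∞, ∞, ∞, ∞]
q=1: [10, -4, ∞, ∞, ∞]
q=2: [-4, 6, ∞, -8, ∞]
q=3: [-13, -8, -7, 2, 4]
q=4: [-8, -17, -6, -12, 14]
q=5: [-17, -12, -11, -21, 0]
Optimal cycle mean attained by: cycle 0->1->3->0, total (-4) + (-4) + (-5), length 3.
Answer: λ = -13/3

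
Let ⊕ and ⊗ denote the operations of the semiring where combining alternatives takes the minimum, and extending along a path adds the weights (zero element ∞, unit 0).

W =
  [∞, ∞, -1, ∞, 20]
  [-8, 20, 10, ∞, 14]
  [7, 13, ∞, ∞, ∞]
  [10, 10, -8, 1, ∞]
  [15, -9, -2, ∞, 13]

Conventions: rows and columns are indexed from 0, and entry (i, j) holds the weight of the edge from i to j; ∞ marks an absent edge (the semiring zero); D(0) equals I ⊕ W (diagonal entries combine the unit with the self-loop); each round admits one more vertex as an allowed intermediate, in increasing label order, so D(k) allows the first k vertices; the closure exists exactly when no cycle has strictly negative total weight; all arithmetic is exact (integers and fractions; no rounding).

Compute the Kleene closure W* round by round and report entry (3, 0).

D(0):
  [0, ∞, -1, ∞, 20]
  [-8, 0, 10, ∞, 14]
  [7, 13, 0, ∞, ∞]
  [10, 10, -8, 0, ∞]
  [15, -9, -2, ∞, 0]
D(1):
  [0, ∞, -1, ∞, 20]
  [-8, 0, -9, ∞, 12]
  [7, 13, 0, ∞, 27]
  [10, 10, -8, 0, 30]
  [15, -9, -2, ∞, 0]
D(2):
  [0, ∞, -1, ∞, 20]
  [-8, 0, -9, ∞, 12]
  [5, 13, 0, ∞, 25]
  [2, 10, -8, 0, 22]
  [-17, -9, -18, ∞, 0]
D(3):
  [0, 12, -1, ∞, 20]
  [-8, 0, -9, ∞, 12]
  [5, 13, 0, ∞, 25]
  [-3, 5, -8, 0, 17]
  [-17, -9, -18, ∞, 0]
D(4):
  [0, 12, -1, ∞, 20]
  [-8, 0, -9, ∞, 12]
  [5, 13, 0, ∞, 25]
  [-3, 5, -8, 0, 17]
  [-17, -9, -18, ∞, 0]
D(5):
  [0, 11, -1, ∞, 20]
  [-8, 0, -9, ∞, 12]
  [5, 13, 0, ∞, 25]
  [-3, 5, -8, 0, 17]
  [-17, -9, -18, ∞, 0]
Answer: W*[3][0] = -3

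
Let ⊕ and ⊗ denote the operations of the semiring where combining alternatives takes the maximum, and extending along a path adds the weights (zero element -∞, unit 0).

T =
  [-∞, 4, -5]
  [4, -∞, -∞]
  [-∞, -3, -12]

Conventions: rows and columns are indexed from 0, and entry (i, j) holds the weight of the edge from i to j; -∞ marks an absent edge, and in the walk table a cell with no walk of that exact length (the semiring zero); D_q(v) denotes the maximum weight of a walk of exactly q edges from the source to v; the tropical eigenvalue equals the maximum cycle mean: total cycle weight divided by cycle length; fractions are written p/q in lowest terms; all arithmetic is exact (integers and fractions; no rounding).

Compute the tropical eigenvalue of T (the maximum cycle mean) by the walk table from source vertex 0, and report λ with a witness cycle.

q=0: [0, -∞, -∞]
q=1: [-∞, 4, -5]
q=2: [8, -8, -17]
q=3: [-4, 12, 3]
Optimal cycle mean attained by: cycle 0->1->0, total 4 + 4, length 2.
Answer: λ = 4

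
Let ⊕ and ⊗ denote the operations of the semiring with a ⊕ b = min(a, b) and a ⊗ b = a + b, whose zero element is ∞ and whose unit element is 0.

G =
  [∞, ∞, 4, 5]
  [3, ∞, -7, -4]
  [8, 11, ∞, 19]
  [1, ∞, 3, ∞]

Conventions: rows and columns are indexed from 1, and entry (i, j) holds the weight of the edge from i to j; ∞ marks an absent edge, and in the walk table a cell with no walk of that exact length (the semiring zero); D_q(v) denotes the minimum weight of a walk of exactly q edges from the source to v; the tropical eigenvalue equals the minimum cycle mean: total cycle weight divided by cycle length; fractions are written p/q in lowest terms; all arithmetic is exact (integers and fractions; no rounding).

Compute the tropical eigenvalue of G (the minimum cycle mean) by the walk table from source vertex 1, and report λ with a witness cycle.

q=0: [0, ∞, ∞, ∞]
q=1: [∞, ∞, 4, 5]
q=2: [6, 15, 8, 23]
q=3: [16, 19, 8, 11]
q=4: [12, 19, 12, 15]
Optimal cycle mean attained by: cycle 2->3->2, total (-7) + 11, length 2.
Answer: λ = 2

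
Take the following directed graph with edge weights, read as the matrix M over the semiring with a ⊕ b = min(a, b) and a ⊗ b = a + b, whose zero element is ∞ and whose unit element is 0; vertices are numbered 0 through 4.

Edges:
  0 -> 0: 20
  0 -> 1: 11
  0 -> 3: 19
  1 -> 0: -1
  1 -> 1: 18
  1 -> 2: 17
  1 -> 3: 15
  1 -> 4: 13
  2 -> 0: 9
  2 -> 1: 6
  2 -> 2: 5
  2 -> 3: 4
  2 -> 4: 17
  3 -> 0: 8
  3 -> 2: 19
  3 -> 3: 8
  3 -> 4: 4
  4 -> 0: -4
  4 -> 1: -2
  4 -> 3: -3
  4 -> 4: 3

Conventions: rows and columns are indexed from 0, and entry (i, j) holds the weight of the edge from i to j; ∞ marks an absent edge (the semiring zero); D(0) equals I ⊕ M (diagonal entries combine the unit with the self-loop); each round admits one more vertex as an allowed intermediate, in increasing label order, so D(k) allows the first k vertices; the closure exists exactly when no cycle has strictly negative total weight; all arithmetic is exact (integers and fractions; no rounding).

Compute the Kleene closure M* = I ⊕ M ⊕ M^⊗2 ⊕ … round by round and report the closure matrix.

D(0):
  [0, 11, ∞, 19, ∞]
  [-1, 0, 17, 15, 13]
  [9, 6, 0, 4, 17]
  [8, ∞, 19, 0, 4]
  [-4, -2, ∞, -3, 0]
D(1):
  [0, 11, ∞, 19, ∞]
  [-1, 0, 17, 15, 13]
  [9, 6, 0, 4, 17]
  [8, 19, 19, 0, 4]
  [-4, -2, ∞, -3, 0]
D(2):
  [0, 11, 28, 19, 24]
  [-1, 0, 17, 15, 13]
  [5, 6, 0, 4, 17]
  [8, 19, 19, 0, 4]
  [-4, -2, 15, -3, 0]
D(3):
  [0, 11, 28, 19, 24]
  [-1, 0, 17, 15, 13]
  [5, 6, 0, 4, 17]
  [8, 19, 19, 0, 4]
  [-4, -2, 15, -3, 0]
D(4):
  [0, 11, 28, 19, 23]
  [-1, 0, 17, 15, 13]
  [5, 6, 0, 4, 8]
  [8, 19, 19, 0, 4]
  [-4, -2, 15, -3, 0]
D(5):
  [0, 11, 28, 19, 23]
  [-1, 0, 17, 10, 13]
  [4, 6, 0, 4, 8]
  [0, 2, 19, 0, 4]
  [-4, -2, 15, -3, 0]
Answer: M* = [[0, 11, 28, 19, 23], [-1, 0, 17, 10, 13], [4, 6, 0, 4, 8], [0, 2, 19, 0, 4], [-4, -2, 15, -3, 0]]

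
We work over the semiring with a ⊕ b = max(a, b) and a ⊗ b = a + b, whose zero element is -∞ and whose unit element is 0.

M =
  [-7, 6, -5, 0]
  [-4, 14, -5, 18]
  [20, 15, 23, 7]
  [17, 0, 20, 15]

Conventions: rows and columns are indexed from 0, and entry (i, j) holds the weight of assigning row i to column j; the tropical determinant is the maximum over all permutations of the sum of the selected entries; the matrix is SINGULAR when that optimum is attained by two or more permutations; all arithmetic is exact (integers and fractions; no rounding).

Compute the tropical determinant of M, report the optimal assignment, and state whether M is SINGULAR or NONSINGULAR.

σ = (0, 1, 2, 3): (-7) + 14 + 23 + 15 = 45
σ = (0, 1, 3, 2): (-7) + 14 + 7 + 20 = 34
σ = (0, 2, 1, 3): (-7) + (-5) + 15 + 15 = 18
σ = (0, 2, 3, 1): (-7) + (-5) + 7 + 0 = -5
σ = (0, 3, 1, 2): (-7) + 18 + 15 + 20 = 46
σ = (0, 3, 2, 1): (-7) + 18 + 23 + 0 = 34
σ = (1, 0, 2, 3): 6 + (-4) + 23 + 15 = 40
σ = (1, 0, 3, 2): 6 + (-4) + 7 + 20 = 29
σ = (1, 2, 0, 3): 6 + (-5) + 20 + 15 = 36
σ = (1, 2, 3, 0): 6 + (-5) + 7 + 17 = 25
σ = (1, 3, 0, 2): 6 + 18 + 20 + 20 = 64
σ = (1, 3, 2, 0): 6 + 18 + 23 + 17 = 64
σ = (2, 0, 1, 3): (-5) + (-4) + 15 + 15 = 21
σ = (2, 0, 3, 1): (-5) + (-4) + 7 + 0 = -2
σ = (2, 1, 0, 3): (-5) + 14 + 20 + 15 = 44
σ = (2, 1, 3, 0): (-5) + 14 + 7 + 17 = 33
σ = (2, 3, 0, 1): (-5) + 18 + 20 + 0 = 33
σ = (2, 3, 1, 0): (-5) + 18 + 15 + 17 = 45
σ = (3, 0, 1, 2): 0 + (-4) + 15 + 20 = 31
σ = (3, 0, 2, 1): 0 + (-4) + 23 + 0 = 19
σ = (3, 1, 0, 2): 0 + 14 + 20 + 20 = 54
σ = (3, 1, 2, 0): 0 + 14 + 23 + 17 = 54
σ = (3, 2, 0, 1): 0 + (-5) + 20 + 0 = 15
σ = (3, 2, 1, 0): 0 + (-5) + 15 + 17 = 27
Optimal value attained by: σ = (1, 3, 0, 2).
Answer: det⊕(M) = 64; verdict: SINGULAR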